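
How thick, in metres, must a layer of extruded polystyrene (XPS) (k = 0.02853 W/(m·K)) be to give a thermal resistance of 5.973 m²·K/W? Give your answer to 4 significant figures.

0.1704 m

L = R·k = 5.973 × 0.02853 = 0.17041 m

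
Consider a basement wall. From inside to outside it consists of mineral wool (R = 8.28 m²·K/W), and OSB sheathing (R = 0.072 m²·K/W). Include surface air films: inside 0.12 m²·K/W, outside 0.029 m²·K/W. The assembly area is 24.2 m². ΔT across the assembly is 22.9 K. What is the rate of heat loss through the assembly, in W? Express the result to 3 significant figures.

R_total = 0.12 + 8.28 + 0.072 + 0.029 = 8.501 m²·K/W
Q = A·ΔT/R = 24.2 × 22.9 / 8.501 = 65.19 W

65.2 W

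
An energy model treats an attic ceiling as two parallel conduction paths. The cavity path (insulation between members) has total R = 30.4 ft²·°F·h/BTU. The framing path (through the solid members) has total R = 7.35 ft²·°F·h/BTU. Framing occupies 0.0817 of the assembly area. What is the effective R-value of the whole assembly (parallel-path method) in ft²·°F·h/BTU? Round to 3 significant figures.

U_eff = 0.9183/30.4 + 0.0817/7.35 = 0.03021 + 0.01112 = 0.04132
R_eff = 1/U_eff = 24.2 ft²·°F·h/BTU

24.2 ft²·°F·h/BTU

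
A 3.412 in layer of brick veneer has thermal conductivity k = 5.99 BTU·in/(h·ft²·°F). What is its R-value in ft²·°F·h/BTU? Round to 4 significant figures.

R = L/k = 3.412/5.99 = 0.56962 ft²·°F·h/BTU

0.5696 ft²·°F·h/BTU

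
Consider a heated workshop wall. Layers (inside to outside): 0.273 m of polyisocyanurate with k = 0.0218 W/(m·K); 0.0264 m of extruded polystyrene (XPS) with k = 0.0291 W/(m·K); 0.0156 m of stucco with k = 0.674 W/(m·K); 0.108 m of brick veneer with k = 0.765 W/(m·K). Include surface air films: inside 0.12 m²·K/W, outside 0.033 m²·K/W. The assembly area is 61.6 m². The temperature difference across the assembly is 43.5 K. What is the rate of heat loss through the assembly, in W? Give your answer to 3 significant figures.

195 W

0.273/0.0218 = 12.52
0.0264/0.0291 = 0.9072
0.0156/0.674 = 0.02315
0.108/0.765 = 0.1412
R_total = 0.12 + 12.52 + 0.9072 + 0.02315 + 0.1412 + 0.033 = 13.75 m²·K/W
Q = A·ΔT/R = 61.6 × 43.5 / 13.75 = 194.9 W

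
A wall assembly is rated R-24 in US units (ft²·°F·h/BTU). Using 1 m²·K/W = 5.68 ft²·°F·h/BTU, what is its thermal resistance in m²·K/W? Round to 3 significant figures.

4.23 m²·K/W

R_SI = 24/5.68 = 4.225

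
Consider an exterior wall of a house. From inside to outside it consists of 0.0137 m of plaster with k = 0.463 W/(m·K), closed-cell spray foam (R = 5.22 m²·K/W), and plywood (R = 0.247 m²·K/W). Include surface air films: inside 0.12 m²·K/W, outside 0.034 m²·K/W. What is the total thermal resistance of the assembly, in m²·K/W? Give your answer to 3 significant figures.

5.65 m²·K/W

0.0137/0.463 = 0.02959
R_total = 0.12 + 0.02959 + 5.22 + 0.247 + 0.034 = 5.651 m²·K/W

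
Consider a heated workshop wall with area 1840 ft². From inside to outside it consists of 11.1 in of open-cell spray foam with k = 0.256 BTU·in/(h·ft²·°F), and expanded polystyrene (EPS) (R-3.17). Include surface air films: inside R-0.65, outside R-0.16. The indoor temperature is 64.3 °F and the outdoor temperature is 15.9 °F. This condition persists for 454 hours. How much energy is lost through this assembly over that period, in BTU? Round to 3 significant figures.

854000 BTU

11.1/0.256 = 43.36
R_total = 0.65 + 43.36 + 3.17 + 0.16 = 47.34 ft²·°F·h/BTU
Q = 1840 × (64.3 − 15.9) / 47.34 = 1881 BTU/h
E = 1881 × 454 = 854100 BTU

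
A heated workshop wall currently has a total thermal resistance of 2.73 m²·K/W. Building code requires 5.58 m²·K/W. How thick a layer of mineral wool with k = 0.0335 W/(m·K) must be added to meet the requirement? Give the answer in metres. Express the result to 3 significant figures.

ΔR = 5.58 − 2.73 = 2.85 m²·K/W
L = ΔR × k = 2.85 × 0.0335 = 0.09548 m

0.0955 m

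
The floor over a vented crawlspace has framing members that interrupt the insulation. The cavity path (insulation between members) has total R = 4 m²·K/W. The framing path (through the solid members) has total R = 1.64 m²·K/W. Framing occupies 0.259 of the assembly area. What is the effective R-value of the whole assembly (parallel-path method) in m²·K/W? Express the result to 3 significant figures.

2.91 m²·K/W

U_eff = 0.741/4 + 0.259/1.64 = 0.1852 + 0.1579 = 0.3432
R_eff = 1/U_eff = 2.914 m²·K/W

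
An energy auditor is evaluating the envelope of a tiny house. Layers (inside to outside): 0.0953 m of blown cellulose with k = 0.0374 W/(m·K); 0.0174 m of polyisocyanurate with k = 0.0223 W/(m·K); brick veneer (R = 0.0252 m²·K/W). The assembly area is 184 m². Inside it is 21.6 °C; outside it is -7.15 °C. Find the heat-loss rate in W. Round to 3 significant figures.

0.0953/0.0374 = 2.548
0.0174/0.0223 = 0.7803
R_total = 2.548 + 0.7803 + 0.0252 = 3.354 m²·K/W
Q = A·ΔT/R = 184 × (21.6 − (-7.15)) / 3.354 = 1577 W

1580 W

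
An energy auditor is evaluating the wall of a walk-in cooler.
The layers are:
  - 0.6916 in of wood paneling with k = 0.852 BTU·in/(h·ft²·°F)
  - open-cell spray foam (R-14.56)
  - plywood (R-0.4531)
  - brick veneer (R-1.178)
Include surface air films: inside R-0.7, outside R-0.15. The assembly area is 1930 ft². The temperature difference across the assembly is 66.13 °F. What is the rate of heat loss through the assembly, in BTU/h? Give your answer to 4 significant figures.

0.6916/0.852 = 0.81174
R_total = 0.7 + 0.81174 + 14.56 + 0.4531 + 1.178 + 0.15 = 17.853 ft²·°F·h/BTU
Q = A·ΔT/R = 1930 × 66.13 / 17.853 = 7149.1 BTU/h

7149 BTU/h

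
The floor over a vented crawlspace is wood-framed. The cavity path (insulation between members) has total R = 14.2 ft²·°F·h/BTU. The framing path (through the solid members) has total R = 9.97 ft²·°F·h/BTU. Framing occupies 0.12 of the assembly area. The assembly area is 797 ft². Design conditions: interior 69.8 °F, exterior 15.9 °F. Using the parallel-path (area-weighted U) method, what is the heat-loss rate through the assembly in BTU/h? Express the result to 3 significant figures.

U_eff = 0.88/14.2 + 0.12/9.97 = 0.06197 + 0.01204 = 0.07401
R_eff = 1/U_eff = 13.51 ft²·°F·h/BTU
Q = 797 × (69.8 − 15.9) / 13.51 = 3179 BTU/h

3180 BTU/h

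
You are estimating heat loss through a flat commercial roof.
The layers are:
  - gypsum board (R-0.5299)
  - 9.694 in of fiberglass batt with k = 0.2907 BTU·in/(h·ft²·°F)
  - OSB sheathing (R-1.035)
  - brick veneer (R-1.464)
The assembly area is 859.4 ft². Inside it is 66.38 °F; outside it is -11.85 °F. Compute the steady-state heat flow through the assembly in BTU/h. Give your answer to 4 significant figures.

1848 BTU/h

9.694/0.2907 = 33.347
R_total = 0.5299 + 33.347 + 1.035 + 1.464 = 36.376 ft²·°F·h/BTU
Q = A·ΔT/R = 859.4 × (66.38 − (-11.85)) / 36.376 = 1848.2 BTU/h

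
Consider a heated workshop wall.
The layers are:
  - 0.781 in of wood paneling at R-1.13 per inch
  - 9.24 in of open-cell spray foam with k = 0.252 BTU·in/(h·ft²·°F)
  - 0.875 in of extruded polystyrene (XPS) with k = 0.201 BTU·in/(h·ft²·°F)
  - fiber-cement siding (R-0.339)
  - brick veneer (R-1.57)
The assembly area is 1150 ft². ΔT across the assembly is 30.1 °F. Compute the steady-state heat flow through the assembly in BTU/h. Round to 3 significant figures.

0.781 × 1.13 = 0.8825
9.24/0.252 = 36.67
0.875/0.201 = 4.353
R_total = 0.8825 + 36.67 + 4.353 + 0.339 + 1.57 = 43.81 ft²·°F·h/BTU
Q = A·ΔT/R = 1150 × 30.1 / 43.81 = 790.1 BTU/h

790 BTU/h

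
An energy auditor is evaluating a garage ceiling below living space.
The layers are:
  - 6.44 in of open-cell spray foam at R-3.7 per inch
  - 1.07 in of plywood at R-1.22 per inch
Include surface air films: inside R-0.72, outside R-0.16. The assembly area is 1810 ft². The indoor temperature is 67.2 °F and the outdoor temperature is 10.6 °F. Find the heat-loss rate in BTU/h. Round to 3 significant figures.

3940 BTU/h

6.44 × 3.7 = 23.83
1.07 × 1.22 = 1.305
R_total = 0.72 + 23.83 + 1.305 + 0.16 = 26.01 ft²·°F·h/BTU
Q = A·ΔT/R = 1810 × (67.2 − 10.6) / 26.01 = 3938 BTU/h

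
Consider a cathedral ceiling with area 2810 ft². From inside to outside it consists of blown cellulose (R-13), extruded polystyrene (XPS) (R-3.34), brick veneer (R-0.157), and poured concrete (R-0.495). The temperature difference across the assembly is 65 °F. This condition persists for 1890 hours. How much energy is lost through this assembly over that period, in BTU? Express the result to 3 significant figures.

20300000 BTU

R_total = 13 + 3.34 + 0.157 + 0.495 = 16.99 ft²·°F·h/BTU
Q = 2810 × 65 / 16.99 = 10750 BTU/h
E = 10750 × 1890 = 20320000 BTU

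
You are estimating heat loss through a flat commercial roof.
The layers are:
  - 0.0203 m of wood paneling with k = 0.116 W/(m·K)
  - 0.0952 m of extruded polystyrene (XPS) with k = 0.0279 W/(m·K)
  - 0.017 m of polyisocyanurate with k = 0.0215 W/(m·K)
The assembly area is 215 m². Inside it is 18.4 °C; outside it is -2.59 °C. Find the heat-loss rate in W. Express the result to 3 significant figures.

1030 W

0.0203/0.116 = 0.175
0.0952/0.0279 = 3.412
0.017/0.0215 = 0.7907
R_total = 0.175 + 3.412 + 0.7907 = 4.378 m²·K/W
Q = A·ΔT/R = 215 × (18.4 − (-2.59)) / 4.378 = 1031 W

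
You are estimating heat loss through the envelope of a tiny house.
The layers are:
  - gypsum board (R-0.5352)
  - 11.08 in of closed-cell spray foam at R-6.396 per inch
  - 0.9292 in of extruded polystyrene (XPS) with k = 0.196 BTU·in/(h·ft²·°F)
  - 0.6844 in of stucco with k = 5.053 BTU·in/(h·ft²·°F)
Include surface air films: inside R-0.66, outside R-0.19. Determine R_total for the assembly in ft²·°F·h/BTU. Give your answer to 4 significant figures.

11.08 × 6.396 = 70.868
0.9292/0.196 = 4.7408
0.6844/5.053 = 0.13544
R_total = 0.66 + 0.5352 + 70.868 + 4.7408 + 0.13544 + 0.19 = 77.129 ft²·°F·h/BTU

77.13 ft²·°F·h/BTU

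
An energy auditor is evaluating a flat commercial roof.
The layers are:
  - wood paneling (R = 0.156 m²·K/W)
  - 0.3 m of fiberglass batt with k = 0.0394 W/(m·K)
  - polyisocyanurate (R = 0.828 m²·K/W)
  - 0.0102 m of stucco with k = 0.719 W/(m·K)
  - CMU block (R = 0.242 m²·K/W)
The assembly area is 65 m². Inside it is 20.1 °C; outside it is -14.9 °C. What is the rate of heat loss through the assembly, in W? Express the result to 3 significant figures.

257 W

0.3/0.0394 = 7.614
0.0102/0.719 = 0.01419
R_total = 0.156 + 7.614 + 0.828 + 0.01419 + 0.242 = 8.854 m²·K/W
Q = A·ΔT/R = 65 × (20.1 − (-14.9)) / 8.854 = 256.9 W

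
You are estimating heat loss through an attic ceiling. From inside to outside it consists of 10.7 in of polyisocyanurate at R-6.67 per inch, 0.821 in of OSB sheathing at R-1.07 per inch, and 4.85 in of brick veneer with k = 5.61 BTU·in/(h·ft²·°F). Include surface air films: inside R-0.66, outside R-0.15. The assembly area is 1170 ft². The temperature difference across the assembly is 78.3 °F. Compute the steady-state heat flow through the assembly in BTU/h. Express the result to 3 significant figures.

1240 BTU/h

10.7 × 6.67 = 71.37
0.821 × 1.07 = 0.8785
4.85/5.61 = 0.8645
R_total = 0.66 + 71.37 + 0.8785 + 0.8645 + 0.15 = 73.92 ft²·°F·h/BTU
Q = A·ΔT/R = 1170 × 78.3 / 73.92 = 1239 BTU/h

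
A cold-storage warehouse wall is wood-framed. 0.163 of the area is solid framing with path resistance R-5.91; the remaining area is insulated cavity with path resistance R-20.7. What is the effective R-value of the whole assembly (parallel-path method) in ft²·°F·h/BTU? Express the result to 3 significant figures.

14.7 ft²·°F·h/BTU

U_eff = 0.837/20.7 + 0.163/5.91 = 0.04043 + 0.02758 = 0.06802
R_eff = 1/U_eff = 14.7 ft²·°F·h/BTU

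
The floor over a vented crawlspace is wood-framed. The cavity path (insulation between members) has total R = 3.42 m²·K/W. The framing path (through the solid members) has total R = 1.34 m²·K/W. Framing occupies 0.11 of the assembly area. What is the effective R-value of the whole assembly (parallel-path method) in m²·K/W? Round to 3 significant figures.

2.92 m²·K/W

U_eff = 0.89/3.42 + 0.11/1.34 = 0.2602 + 0.08209 = 0.3423
R_eff = 1/U_eff = 2.921 m²·K/W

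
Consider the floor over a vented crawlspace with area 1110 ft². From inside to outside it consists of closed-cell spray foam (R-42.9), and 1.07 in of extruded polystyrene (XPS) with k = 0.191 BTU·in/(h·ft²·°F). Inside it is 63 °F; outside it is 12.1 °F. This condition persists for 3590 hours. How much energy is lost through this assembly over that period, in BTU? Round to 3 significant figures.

4180000 BTU

1.07/0.191 = 5.602
R_total = 42.9 + 5.602 = 48.5 ft²·°F·h/BTU
Q = 1110 × (63 − 12.1) / 48.5 = 1165 BTU/h
E = 1165 × 3590 = 4182000 BTU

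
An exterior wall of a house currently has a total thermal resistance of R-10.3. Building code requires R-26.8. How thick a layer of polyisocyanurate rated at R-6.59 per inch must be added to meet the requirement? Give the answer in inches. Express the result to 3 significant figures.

2.50 in

ΔR = 26.8 − 10.3 = 16.5 ft²·°F·h/BTU
L = ΔR / (R/in) = 16.5/6.59 = 2.504 in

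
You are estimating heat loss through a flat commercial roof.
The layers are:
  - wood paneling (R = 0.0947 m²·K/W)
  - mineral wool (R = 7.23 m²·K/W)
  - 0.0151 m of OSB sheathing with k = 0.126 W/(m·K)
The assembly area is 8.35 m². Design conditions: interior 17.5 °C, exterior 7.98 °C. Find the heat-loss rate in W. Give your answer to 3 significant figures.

0.0151/0.126 = 0.1198
R_total = 0.0947 + 7.23 + 0.1198 = 7.445 m²·K/W
Q = A·ΔT/R = 8.35 × (17.5 − 7.98) / 7.445 = 10.68 W

10.7 W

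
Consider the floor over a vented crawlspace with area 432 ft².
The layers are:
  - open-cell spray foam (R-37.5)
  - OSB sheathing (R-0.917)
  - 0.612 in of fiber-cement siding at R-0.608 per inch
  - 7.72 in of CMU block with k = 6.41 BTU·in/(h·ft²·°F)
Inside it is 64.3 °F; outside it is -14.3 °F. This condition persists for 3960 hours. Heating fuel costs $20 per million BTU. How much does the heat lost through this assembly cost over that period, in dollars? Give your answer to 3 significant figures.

0.612 × 0.608 = 0.3721
7.72/6.41 = 1.204
R_total = 37.5 + 0.917 + 0.3721 + 1.204 = 39.99 ft²·°F·h/BTU
Q = 432 × (64.3 − (-14.3)) / 39.99 = 849 BTU/h
E = 849 × 3960 = 3362000 BTU
Cost = 3362000/10⁶ × 20 = $67.24

67.2 dollars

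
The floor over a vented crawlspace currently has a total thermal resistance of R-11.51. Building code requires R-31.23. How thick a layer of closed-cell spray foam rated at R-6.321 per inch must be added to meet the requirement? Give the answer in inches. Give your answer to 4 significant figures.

3.120 in

ΔR = 31.23 − 11.51 = 19.72 ft²·°F·h/BTU
L = ΔR / (R/in) = 19.72/6.321 = 3.1198 in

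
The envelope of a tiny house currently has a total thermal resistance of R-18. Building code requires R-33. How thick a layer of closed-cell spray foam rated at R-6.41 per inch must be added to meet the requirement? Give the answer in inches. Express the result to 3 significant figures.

2.34 in

ΔR = 33 − 18 = 15 ft²·°F·h/BTU
L = ΔR / (R/in) = 15/6.41 = 2.34 in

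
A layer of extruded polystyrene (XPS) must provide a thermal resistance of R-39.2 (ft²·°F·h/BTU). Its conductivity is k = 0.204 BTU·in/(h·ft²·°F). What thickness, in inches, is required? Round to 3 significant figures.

L = R × k = 39.2 × 0.204 = 7.997 in

8.00 in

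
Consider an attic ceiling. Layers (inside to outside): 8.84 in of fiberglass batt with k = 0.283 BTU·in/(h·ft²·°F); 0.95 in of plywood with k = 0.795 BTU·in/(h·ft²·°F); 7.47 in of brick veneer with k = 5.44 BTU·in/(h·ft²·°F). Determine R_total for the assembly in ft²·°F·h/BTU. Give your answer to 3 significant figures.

33.8 ft²·°F·h/BTU

8.84/0.283 = 31.24
0.95/0.795 = 1.195
7.47/5.44 = 1.373
R_total = 31.24 + 1.195 + 1.373 = 33.8 ft²·°F·h/BTU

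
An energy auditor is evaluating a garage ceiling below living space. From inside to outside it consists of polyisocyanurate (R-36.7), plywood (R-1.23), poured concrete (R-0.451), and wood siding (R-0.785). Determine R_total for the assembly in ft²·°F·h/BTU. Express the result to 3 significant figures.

39.2 ft²·°F·h/BTU

R_total = 36.7 + 1.23 + 0.451 + 0.785 = 39.17 ft²·°F·h/BTU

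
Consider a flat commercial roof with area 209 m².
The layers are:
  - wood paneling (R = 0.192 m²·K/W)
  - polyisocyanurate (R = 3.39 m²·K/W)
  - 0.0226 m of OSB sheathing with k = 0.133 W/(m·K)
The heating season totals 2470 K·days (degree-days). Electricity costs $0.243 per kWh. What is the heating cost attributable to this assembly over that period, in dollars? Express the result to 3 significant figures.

802 dollars

0.0226/0.133 = 0.1699
R_total = 0.192 + 3.39 + 0.1699 = 3.752 m²·K/W
E = A × HDD × 24 / R / 1000 = 209 × 2470 × 24 / 3.752 / 1000 = 3302 kWh
Cost = 3302 × 0.243 = $802.4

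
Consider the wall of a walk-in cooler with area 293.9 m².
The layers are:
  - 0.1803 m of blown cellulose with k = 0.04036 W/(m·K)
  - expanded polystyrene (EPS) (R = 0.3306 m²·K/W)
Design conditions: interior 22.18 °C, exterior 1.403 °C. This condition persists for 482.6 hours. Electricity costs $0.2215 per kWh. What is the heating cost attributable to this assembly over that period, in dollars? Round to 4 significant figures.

136.0 dollars

0.1803/0.04036 = 4.4673
R_total = 4.4673 + 0.3306 = 4.7979 m²·K/W
Q = 293.9 × (22.18 − 1.403) / 4.7979 = 1272.7 W
E = 1272.7 W × 482.6 h / 1000 = 614.21 kWh
Cost = 614.21 × 0.2215 = $136.05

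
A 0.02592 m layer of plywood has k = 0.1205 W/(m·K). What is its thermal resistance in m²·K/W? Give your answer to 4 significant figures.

0.2151 m²·K/W

R = L/k = 0.02592/0.1205 = 0.2151 m²·K/W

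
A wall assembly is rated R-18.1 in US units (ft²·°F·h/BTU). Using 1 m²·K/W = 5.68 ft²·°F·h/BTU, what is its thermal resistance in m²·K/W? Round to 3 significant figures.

R_SI = 18.1/5.68 = 3.187

3.19 m²·K/W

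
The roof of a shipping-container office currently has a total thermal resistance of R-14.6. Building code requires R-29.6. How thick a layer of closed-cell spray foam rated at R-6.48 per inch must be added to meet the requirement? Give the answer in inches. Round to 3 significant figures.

ΔR = 29.6 − 14.6 = 15 ft²·°F·h/BTU
L = ΔR / (R/in) = 15/6.48 = 2.315 in

2.31 in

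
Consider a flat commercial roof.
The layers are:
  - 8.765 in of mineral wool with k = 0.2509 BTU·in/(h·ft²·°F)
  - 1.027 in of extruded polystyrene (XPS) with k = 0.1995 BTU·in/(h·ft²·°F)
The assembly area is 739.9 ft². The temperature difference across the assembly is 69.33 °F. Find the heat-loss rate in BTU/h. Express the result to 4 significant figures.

8.765/0.2509 = 34.934
1.027/0.1995 = 5.1479
R_total = 34.934 + 5.1479 = 40.082 ft²·°F·h/BTU
Q = A·ΔT/R = 739.9 × 69.33 / 40.082 = 1279.8 BTU/h

1280 BTU/h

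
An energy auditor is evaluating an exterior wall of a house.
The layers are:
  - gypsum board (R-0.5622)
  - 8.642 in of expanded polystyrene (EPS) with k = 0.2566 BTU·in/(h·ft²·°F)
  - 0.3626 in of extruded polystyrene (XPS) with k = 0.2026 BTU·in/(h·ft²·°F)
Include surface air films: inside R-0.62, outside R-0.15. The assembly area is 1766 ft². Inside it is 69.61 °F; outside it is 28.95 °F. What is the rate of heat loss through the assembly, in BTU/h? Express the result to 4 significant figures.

8.642/0.2566 = 33.679
0.3626/0.2026 = 1.7897
R_total = 0.62 + 0.5622 + 33.679 + 1.7897 + 0.15 = 36.801 ft²·°F·h/BTU
Q = A·ΔT/R = 1766 × (69.61 − 28.95) / 36.801 = 1951.2 BTU/h

1951 BTU/h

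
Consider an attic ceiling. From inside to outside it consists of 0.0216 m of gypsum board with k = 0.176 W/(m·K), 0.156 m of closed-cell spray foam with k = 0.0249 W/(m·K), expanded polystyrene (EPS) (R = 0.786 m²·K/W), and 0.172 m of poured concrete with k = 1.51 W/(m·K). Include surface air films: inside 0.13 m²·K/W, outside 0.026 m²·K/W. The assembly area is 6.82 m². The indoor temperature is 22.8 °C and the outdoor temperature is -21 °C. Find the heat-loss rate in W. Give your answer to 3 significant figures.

40.1 W

0.0216/0.176 = 0.1227
0.156/0.0249 = 6.265
0.172/1.51 = 0.1139
R_total = 0.13 + 0.1227 + 6.265 + 0.786 + 0.1139 + 0.026 = 7.444 m²·K/W
Q = A·ΔT/R = 6.82 × (22.8 − (-21)) / 7.444 = 40.13 W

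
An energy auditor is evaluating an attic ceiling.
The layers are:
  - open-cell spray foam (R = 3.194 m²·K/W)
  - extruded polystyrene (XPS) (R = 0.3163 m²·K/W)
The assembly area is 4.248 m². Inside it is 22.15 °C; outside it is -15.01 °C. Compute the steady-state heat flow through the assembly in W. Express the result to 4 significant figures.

R_total = 3.194 + 0.3163 = 3.5103 m²·K/W
Q = A·ΔT/R = 4.248 × (22.15 − (-15.01)) / 3.5103 = 44.969 W

44.97 W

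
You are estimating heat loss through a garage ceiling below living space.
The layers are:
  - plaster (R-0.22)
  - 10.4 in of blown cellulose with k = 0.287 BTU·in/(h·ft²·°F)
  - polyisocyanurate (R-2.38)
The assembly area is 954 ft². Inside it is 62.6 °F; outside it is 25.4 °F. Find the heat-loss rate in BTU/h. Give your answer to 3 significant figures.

914 BTU/h

10.4/0.287 = 36.24
R_total = 0.22 + 36.24 + 2.38 = 38.84 ft²·°F·h/BTU
Q = A·ΔT/R = 954 × (62.6 − 25.4) / 38.84 = 913.8 BTU/h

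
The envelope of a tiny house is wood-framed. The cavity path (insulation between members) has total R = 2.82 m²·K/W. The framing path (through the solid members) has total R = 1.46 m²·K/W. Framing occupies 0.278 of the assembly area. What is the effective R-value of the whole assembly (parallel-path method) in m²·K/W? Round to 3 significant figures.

U_eff = 0.722/2.82 + 0.278/1.46 = 0.256 + 0.1904 = 0.4464
R_eff = 1/U_eff = 2.24 m²·K/W

2.24 m²·K/W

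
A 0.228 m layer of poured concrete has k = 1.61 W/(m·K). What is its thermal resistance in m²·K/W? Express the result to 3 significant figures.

0.142 m²·K/W

R = L/k = 0.228/1.61 = 0.1416 m²·K/W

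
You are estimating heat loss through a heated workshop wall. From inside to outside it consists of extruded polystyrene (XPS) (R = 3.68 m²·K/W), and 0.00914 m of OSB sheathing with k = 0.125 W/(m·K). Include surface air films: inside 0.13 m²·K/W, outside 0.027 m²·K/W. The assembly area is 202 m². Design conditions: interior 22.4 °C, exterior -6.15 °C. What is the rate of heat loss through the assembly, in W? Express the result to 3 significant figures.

1470 W

0.00914/0.125 = 0.07312
R_total = 0.13 + 3.68 + 0.07312 + 0.027 = 3.91 m²·K/W
Q = A·ΔT/R = 202 × (22.4 − (-6.15)) / 3.91 = 1475 W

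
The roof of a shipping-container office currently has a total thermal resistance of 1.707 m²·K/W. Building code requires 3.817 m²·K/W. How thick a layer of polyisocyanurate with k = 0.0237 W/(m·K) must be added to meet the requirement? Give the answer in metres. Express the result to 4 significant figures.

0.05001 m

ΔR = 3.817 − 1.707 = 2.11 m²·K/W
L = ΔR × k = 2.11 × 0.0237 = 0.050007 m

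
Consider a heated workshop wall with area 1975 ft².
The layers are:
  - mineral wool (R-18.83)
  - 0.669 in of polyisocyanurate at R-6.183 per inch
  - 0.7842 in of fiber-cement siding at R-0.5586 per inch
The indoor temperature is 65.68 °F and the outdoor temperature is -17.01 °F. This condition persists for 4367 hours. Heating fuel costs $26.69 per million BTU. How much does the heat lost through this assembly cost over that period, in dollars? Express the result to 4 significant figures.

813.3 dollars

0.669 × 6.183 = 4.1364
0.7842 × 0.5586 = 0.43805
R_total = 18.83 + 4.1364 + 0.43805 = 23.404 ft²·°F·h/BTU
Q = 1975 × (65.68 − (-17.01)) / 23.404 = 6977.8 BTU/h
E = 6977.8 × 4367 = 30472000 BTU
Cost = 30472000/10⁶ × 26.69 = $813.3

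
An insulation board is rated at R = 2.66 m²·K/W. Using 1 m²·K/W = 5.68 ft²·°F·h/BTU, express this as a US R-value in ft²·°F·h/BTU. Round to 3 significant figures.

R_US = 2.66 × 5.68 = 15.11

15.1 ft²·°F·h/BTU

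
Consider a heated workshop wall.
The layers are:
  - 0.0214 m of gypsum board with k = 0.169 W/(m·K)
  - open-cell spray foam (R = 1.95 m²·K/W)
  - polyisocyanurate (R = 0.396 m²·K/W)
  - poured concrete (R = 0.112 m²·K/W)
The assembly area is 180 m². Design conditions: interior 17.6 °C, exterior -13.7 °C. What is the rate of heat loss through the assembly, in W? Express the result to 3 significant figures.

0.0214/0.169 = 0.1266
R_total = 0.1266 + 1.95 + 0.396 + 0.112 = 2.585 m²·K/W
Q = A·ΔT/R = 180 × (17.6 − (-13.7)) / 2.585 = 2180 W

2180 W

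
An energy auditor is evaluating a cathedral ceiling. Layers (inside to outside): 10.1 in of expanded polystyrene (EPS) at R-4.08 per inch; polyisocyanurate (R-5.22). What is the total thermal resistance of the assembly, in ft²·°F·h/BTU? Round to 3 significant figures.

46.4 ft²·°F·h/BTU

10.1 × 4.08 = 41.21
R_total = 41.21 + 5.22 = 46.43 ft²·°F·h/BTU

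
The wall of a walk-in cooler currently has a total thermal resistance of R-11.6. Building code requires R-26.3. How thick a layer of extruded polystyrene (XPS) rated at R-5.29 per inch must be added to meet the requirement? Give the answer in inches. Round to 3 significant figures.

2.78 in

ΔR = 26.3 − 11.6 = 14.7 ft²·°F·h/BTU
L = ΔR / (R/in) = 14.7/5.29 = 2.779 in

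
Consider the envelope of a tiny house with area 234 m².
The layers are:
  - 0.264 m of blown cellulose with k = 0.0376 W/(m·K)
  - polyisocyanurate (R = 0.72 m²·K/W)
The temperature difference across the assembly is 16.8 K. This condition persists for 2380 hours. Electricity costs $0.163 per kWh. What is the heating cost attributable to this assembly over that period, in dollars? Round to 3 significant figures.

197 dollars

0.264/0.0376 = 7.021
R_total = 7.021 + 0.72 = 7.741 m²·K/W
Q = 234 × 16.8 / 7.741 = 507.8 W
E = 507.8 W × 2380 h / 1000 = 1209 kWh
Cost = 1209 × 0.163 = $197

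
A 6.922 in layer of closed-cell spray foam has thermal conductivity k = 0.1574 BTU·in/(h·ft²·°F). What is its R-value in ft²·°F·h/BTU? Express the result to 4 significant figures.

R = L/k = 6.922/0.1574 = 43.977 ft²·°F·h/BTU

43.98 ft²·°F·h/BTU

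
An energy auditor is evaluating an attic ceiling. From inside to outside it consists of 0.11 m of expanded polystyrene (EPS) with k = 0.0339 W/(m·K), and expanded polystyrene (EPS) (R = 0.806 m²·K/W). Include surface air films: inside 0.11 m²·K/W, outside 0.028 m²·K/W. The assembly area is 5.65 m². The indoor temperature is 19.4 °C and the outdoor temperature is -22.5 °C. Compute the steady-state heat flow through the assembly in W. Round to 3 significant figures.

56.5 W

0.11/0.0339 = 3.245
R_total = 0.11 + 3.245 + 0.806 + 0.028 = 4.189 m²·K/W
Q = A·ΔT/R = 5.65 × (19.4 − (-22.5)) / 4.189 = 56.52 W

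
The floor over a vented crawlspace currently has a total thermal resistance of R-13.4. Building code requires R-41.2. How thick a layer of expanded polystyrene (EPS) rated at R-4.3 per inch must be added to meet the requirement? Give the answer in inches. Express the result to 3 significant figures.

6.47 in

ΔR = 41.2 − 13.4 = 27.8 ft²·°F·h/BTU
L = ΔR / (R/in) = 27.8/4.3 = 6.465 in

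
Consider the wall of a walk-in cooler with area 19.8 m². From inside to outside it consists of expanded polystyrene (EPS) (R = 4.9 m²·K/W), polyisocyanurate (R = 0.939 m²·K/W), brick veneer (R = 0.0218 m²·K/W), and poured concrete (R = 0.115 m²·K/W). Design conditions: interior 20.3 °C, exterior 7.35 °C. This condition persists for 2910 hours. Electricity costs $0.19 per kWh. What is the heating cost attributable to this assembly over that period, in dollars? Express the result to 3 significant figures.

23.7 dollars

R_total = 4.9 + 0.939 + 0.0218 + 0.115 = 5.976 m²·K/W
Q = 19.8 × (20.3 − 7.35) / 5.976 = 42.91 W
E = 42.91 W × 2910 h / 1000 = 124.9 kWh
Cost = 124.9 × 0.19 = $23.72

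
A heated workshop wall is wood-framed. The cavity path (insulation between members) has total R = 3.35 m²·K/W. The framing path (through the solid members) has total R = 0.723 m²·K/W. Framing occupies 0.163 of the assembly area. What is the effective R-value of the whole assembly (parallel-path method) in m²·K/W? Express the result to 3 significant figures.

U_eff = 0.837/3.35 + 0.163/0.723 = 0.2499 + 0.2254 = 0.4753
R_eff = 1/U_eff = 2.104 m²·K/W

2.10 m²·K/W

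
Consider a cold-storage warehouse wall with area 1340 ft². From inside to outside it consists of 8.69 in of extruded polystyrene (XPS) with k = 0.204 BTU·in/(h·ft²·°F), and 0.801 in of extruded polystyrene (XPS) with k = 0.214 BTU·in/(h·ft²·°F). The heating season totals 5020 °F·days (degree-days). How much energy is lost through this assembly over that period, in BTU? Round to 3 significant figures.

8.69/0.204 = 42.6
0.801/0.214 = 3.743
R_total = 42.6 + 3.743 = 46.34 ft²·°F·h/BTU
E = A × HDD × 24 / R = 1340 × 5020 × 24 / 46.34 = 3484000 BTU

3480000 BTU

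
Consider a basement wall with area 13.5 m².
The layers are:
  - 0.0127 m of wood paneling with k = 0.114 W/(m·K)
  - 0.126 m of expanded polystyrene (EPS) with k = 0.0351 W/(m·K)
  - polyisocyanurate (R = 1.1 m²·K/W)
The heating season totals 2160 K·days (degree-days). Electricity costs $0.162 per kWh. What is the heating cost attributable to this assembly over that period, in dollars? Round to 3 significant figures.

0.0127/0.114 = 0.1114
0.126/0.0351 = 3.59
R_total = 0.1114 + 3.59 + 1.1 = 4.801 m²·K/W
E = A × HDD × 24 / R / 1000 = 13.5 × 2160 × 24 / 4.801 / 1000 = 145.8 kWh
Cost = 145.8 × 0.162 = $23.61

23.6 dollars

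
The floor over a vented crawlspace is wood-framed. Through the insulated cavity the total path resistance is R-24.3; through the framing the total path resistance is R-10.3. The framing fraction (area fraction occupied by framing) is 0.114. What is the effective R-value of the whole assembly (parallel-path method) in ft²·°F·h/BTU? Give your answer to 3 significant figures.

21.0 ft²·°F·h/BTU

U_eff = 0.886/24.3 + 0.114/10.3 = 0.03646 + 0.01107 = 0.04753
R_eff = 1/U_eff = 21.04 ft²·°F·h/BTU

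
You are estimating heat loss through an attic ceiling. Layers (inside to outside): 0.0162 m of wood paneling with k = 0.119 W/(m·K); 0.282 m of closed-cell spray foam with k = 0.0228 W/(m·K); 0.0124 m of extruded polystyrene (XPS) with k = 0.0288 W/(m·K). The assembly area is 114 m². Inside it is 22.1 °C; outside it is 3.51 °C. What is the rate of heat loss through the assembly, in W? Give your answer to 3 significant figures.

0.0162/0.119 = 0.1361
0.282/0.0228 = 12.37
0.0124/0.0288 = 0.4306
R_total = 0.1361 + 12.37 + 0.4306 = 12.94 m²·K/W
Q = A·ΔT/R = 114 × (22.1 − 3.51) / 12.94 = 163.8 W

164 W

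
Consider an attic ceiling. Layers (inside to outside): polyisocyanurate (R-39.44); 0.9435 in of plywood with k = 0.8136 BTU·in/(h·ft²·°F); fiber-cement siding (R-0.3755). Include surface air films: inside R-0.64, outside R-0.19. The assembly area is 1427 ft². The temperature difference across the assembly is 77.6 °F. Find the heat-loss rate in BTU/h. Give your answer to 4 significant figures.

2649 BTU/h

0.9435/0.8136 = 1.1597
R_total = 0.64 + 39.44 + 1.1597 + 0.3755 + 0.19 = 41.805 ft²·°F·h/BTU
Q = A·ΔT/R = 1427 × 77.6 / 41.805 = 2648.8 BTU/h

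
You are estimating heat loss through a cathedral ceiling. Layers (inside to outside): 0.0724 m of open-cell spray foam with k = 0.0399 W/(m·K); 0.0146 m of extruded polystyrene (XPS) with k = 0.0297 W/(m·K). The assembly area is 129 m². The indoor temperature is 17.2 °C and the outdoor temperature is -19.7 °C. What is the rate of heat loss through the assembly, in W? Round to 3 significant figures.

0.0724/0.0399 = 1.815
0.0146/0.0297 = 0.4916
R_total = 1.815 + 0.4916 = 2.306 m²·K/W
Q = A·ΔT/R = 129 × (17.2 − (-19.7)) / 2.306 = 2064 W

2060 W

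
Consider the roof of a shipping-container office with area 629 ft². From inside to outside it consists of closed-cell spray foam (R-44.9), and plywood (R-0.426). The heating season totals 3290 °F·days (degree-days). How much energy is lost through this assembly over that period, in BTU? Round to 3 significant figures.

R_total = 44.9 + 0.426 = 45.33 ft²·°F·h/BTU
E = A × HDD × 24 / R = 629 × 3290 × 24 / 45.33 = 1096000 BTU

1100000 BTU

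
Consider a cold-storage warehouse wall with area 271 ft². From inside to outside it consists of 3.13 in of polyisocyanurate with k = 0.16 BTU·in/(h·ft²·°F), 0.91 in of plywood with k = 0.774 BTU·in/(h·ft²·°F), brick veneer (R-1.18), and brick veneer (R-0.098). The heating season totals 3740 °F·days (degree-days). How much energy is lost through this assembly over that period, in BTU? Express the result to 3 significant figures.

1100000 BTU

3.13/0.16 = 19.56
0.91/0.774 = 1.176
R_total = 19.56 + 1.176 + 1.18 + 0.098 = 22.02 ft²·°F·h/BTU
E = A × HDD × 24 / R = 271 × 3740 × 24 / 22.02 = 1105000 BTU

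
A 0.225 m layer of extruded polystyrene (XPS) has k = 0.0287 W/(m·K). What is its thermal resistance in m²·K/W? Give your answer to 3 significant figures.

R = L/k = 0.225/0.0287 = 7.84 m²·K/W

7.84 m²·K/W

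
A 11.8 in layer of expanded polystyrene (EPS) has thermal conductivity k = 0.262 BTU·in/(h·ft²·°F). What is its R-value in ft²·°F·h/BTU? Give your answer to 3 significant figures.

45.0 ft²·°F·h/BTU

R = L/k = 11.8/0.262 = 45.04 ft²·°F·h/BTU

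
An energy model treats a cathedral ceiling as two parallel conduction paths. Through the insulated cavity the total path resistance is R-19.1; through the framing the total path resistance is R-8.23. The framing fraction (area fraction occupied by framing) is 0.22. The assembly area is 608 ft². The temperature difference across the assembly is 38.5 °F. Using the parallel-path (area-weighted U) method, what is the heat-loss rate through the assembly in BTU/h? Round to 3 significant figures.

1580 BTU/h

U_eff = 0.78/19.1 + 0.22/8.23 = 0.04084 + 0.02673 = 0.06757
R_eff = 1/U_eff = 14.8 ft²·°F·h/BTU
Q = 608 × 38.5 / 14.8 = 1582 BTU/h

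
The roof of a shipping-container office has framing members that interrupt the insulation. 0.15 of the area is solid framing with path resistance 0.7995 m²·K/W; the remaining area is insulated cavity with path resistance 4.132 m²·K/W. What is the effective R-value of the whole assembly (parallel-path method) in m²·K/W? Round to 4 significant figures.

2.542 m²·K/W

U_eff = 0.85/4.132 + 0.15/0.7995 = 0.20571 + 0.18762 = 0.39333
R_eff = 1/U_eff = 2.5424 m²·K/W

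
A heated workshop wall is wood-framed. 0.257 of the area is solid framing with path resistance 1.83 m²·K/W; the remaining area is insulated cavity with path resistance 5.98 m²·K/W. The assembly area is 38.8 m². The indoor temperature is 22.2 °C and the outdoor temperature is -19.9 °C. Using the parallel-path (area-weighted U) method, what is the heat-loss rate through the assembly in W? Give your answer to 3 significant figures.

U_eff = 0.743/5.98 + 0.257/1.83 = 0.1242 + 0.1404 = 0.2647
R_eff = 1/U_eff = 3.778 m²·K/W
Q = 38.8 × (22.2 − (-19.9)) / 3.778 = 432.4 W

432 W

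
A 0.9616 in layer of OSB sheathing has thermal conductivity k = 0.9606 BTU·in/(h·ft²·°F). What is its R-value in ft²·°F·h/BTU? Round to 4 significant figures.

1.001 ft²·°F·h/BTU

R = L/k = 0.9616/0.9606 = 1.001 ft²·°F·h/BTU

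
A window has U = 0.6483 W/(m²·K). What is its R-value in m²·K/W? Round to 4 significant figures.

R = 1/U = 1/0.6483 = 1.5425

1.542 m²·K/W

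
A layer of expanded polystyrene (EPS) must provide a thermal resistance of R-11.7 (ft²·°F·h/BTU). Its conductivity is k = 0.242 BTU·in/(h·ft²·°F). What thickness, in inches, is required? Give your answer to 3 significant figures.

2.83 in

L = R × k = 11.7 × 0.242 = 2.831 in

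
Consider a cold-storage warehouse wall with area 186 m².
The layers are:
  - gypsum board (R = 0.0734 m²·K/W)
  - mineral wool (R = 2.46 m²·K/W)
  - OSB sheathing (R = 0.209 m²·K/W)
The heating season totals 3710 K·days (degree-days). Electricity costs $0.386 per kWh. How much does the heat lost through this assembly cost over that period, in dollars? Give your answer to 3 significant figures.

R_total = 0.0734 + 2.46 + 0.209 = 2.742 m²·K/W
E = A × HDD × 24 / R / 1000 = 186 × 3710 × 24 / 2.742 / 1000 = 6039 kWh
Cost = 6039 × 0.386 = $2331

2330 dollars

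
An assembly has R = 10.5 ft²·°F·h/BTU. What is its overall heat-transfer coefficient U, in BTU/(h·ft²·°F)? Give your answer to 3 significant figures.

0.0952 BTU/(h·ft²·°F)

U = 1/R = 1/10.5 = 0.09524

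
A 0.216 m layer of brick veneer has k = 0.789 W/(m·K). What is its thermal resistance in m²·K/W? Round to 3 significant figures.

R = L/k = 0.216/0.789 = 0.2738 m²·K/W

0.274 m²·K/W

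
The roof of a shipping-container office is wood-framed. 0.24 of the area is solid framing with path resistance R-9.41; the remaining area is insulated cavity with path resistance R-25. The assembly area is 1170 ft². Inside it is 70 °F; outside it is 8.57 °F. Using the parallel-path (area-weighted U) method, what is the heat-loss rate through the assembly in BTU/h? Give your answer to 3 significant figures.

4020 BTU/h

U_eff = 0.76/25 + 0.24/9.41 = 0.0304 + 0.0255 = 0.0559
R_eff = 1/U_eff = 17.89 ft²·°F·h/BTU
Q = 1170 × (70 − 8.57) / 17.89 = 4018 BTU/h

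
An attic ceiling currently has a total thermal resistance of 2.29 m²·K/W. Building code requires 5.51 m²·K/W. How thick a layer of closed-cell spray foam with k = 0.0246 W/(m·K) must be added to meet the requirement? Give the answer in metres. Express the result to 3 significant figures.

ΔR = 5.51 − 2.29 = 3.22 m²·K/W
L = ΔR × k = 3.22 × 0.0246 = 0.07921 m

0.0792 m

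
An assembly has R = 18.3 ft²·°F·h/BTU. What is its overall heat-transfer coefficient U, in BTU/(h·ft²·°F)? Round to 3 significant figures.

0.0546 BTU/(h·ft²·°F)

U = 1/R = 1/18.3 = 0.05464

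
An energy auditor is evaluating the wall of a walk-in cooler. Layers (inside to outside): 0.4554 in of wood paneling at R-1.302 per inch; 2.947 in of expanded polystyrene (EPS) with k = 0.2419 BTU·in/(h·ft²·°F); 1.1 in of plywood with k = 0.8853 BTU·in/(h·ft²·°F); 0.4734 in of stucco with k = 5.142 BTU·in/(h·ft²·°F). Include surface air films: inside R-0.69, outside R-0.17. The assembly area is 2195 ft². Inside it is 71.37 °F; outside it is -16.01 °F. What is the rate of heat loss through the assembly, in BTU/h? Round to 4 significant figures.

12810 BTU/h

0.4554 × 1.302 = 0.59293
2.947/0.2419 = 12.183
1.1/0.8853 = 1.2425
0.4734/5.142 = 0.092065
R_total = 0.69 + 0.59293 + 12.183 + 1.2425 + 0.092065 + 0.17 = 14.97 ft²·°F·h/BTU
Q = A·ΔT/R = 2195 × (71.37 − (-16.01)) / 14.97 = 12812 BTU/h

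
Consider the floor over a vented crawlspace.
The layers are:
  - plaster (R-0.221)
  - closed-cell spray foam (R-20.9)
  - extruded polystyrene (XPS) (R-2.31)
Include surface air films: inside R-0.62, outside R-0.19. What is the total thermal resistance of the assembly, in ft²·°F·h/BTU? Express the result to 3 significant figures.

R_total = 0.62 + 0.221 + 20.9 + 2.31 + 0.19 = 24.24 ft²·°F·h/BTU

24.2 ft²·°F·h/BTU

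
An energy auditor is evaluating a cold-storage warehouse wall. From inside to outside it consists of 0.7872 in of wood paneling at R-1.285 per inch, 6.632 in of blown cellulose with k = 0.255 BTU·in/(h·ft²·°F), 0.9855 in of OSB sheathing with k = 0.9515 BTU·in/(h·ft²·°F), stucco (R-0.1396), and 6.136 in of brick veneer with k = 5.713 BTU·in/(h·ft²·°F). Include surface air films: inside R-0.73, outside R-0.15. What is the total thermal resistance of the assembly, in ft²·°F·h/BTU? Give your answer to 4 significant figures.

30.15 ft²·°F·h/BTU

0.7872 × 1.285 = 1.0116
6.632/0.255 = 26.008
0.9855/0.9515 = 1.0357
6.136/5.713 = 1.074
R_total = 0.73 + 1.0116 + 26.008 + 1.0357 + 0.1396 + 1.074 + 0.15 = 30.149 ft²·°F·h/BTU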